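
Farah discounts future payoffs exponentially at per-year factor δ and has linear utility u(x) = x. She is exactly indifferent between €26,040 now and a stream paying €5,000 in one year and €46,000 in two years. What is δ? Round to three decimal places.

δ ≈ 0.700

Present value of the stream is 5000·δ + 46000·δ². Indifference gives 5000δ + 46000δ² = 26040.
That is, 46000δ² + 5000δ − 26040 = 0, a quadratic in δ.
The positive root is δ = [−5000 + √(5000² + 4·46000·26040)] / (2·46000) = (−5000 + 69400.000)/92000 ≈ 0.700.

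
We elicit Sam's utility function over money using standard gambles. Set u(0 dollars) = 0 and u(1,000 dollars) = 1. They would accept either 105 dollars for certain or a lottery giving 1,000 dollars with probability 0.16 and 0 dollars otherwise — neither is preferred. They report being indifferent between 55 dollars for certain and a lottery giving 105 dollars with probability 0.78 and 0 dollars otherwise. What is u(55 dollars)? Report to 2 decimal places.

0.12

The first gamble pins u(105 dollars): it must equal 0.16·1 + 0.84·0 = 0.16.
Then u(55 dollars) = 0.78·u(105 dollars) + 0.22·u(0 dollars) = 0.78·0.16 + 0.22·0.00 = 0.1248.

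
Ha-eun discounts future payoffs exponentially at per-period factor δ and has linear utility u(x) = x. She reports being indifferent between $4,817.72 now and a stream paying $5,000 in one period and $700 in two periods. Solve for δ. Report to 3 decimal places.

δ ≈ 0.860

Present value of the stream is 5000·δ + 700·δ². Indifference gives 5000δ + 700δ² = 4817.72.
That is, 700δ² + 5000δ − 4817.72 = 0, a quadratic in δ.
δ = (−5000 + √(5000² + 4·700·4817.72)) / (2·700) = (−5000 + √38489616.00) / 1400 ≈ 0.860.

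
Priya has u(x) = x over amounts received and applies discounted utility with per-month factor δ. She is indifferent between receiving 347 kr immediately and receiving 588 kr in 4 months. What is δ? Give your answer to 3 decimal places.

Equating discounted utilities: u(347) = δ^4·u(588) ⇒ δ^4 = u(347)/u(588).
With u(x) = x: δ^4 = 347/588 = 0.59014.
Taking the 4th root: δ = 0.59014^(1/4) ≈ 0.876.

δ ≈ 0.876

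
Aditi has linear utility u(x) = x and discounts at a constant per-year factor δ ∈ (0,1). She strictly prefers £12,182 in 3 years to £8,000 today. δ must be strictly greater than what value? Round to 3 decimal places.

Comparing present values: 8000 < δ^3·12182.
Dividing by 12182: δ^3 > 0.65671. Both sides are positive, so the cube root keeps the direction.
δ > 0.65671^(1/3) = 0.869.

δ > 0.869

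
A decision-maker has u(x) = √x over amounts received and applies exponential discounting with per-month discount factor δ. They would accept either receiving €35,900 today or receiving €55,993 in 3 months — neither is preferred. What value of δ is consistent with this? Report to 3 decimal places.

δ ≈ 0.929

Indifference means u(35900) = δ^3 · u(55993), so δ^3 = u(35900)/u(55993).
With u(x) = √x: δ^3 = √35900/√55993 = √(35900/55993) = 0.80072.
Hence δ = (0.80072)^(1/3) = 0.92860.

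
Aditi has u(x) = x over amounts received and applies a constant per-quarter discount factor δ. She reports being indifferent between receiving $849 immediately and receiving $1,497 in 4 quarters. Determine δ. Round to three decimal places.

δ ≈ 0.868

Indifference means u(849) = δ^4 · u(1497), so δ^4 = u(849)/u(1497).
With u(x) = x: δ^4 = 849/1497 = 0.56713.
Taking the 4th root: δ = 0.56713^(1/4) ≈ 0.868.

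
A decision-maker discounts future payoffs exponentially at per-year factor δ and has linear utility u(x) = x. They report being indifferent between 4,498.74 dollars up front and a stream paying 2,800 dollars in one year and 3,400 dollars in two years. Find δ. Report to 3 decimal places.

δ ≈ 0.810

The stream is worth 2800δ + 3400δ² today, so 2800δ + 3400δ² = 4498.74.
Rearranged: 3400δ² + 2800δ − 4498.74 = 0.
The positive root is δ = [−2800 + √(2800² + 4·3400·4498.74)] / (2·3400) = (−2800 + 8308.000)/6800 ≈ 0.810.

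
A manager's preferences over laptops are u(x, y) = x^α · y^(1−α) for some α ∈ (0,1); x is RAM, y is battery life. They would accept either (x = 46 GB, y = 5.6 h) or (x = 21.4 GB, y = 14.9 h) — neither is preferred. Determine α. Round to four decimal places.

Indifference: 46^α · 5.6^(1−α) = 21.4^α · 14.9^(1−α).
Taking logs: α·ln 46 + (1−α)·ln 5.6 = α·ln 21.4 + (1−α)·ln 14.9, i.e. α·0.7652505 = (1−α)·0.9785946.
Thus α·(1.7438451) = 0.9785946, so α = 0.9785946/1.7438451 ≈ 0.5612.

α ≈ 0.5612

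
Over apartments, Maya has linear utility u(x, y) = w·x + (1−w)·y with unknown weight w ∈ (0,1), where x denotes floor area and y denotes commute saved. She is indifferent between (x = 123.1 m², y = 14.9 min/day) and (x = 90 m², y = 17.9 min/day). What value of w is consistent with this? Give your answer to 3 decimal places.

Equating utilities: w·123.1 + (1−w)·14.9 = w·90 + (1−w)·17.9.
Rearranging, 33.1·w − 3·(1−w) = 0.
The marginal rate of substitution is 3/33.1, so w = 3/(33.1+3) = 0.083.

w = 0.083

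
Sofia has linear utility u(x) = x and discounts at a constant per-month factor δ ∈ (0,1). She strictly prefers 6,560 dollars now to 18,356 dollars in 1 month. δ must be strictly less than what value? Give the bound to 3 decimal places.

δ < 0.357

Comparing present values: 6560 > δ·18356.
So δ < 6560/18356 = 0.35738.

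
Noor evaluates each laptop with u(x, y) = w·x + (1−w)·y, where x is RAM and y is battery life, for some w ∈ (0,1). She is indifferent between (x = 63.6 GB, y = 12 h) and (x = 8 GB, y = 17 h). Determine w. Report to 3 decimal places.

w = 0.083

Equating utilities: w·63.6 + (1−w)·12 = w·8 + (1−w)·17.
w·(63.6−8) = (1−w)·(17−12), i.e. w·55.6 = (1−w)·5.
So w/(1−w) = 5/55.6 = 0.0899, giving w = 5/(55.6+5) = 0.083.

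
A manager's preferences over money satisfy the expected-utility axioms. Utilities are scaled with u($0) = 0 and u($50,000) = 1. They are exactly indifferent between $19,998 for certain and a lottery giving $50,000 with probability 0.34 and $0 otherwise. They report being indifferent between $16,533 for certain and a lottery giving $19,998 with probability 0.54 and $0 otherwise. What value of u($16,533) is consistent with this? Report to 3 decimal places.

0.184

The first gamble pins u($19,998): it must equal 0.34·1 + 0.66·0 = 0.34.
The second indifference gives u($16,533) = 0.54·u($19,998) + 0.46·u($0) = 0.54·0.34 + 0.46·0.00 = 0.1836.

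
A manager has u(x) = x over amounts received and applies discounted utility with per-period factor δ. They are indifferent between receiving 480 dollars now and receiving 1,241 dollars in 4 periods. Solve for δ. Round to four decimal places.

The payoff in 4 periods is discounted by δ^4, so u(480) = δ^4·u(1241) and δ^4 = u(480)/u(1241).
With u(x) = x: δ^4 = 480/1241 = 0.38678.
Taking the 4th root: δ = 0.38678^(1/4) ≈ 0.7886.

δ ≈ 0.7886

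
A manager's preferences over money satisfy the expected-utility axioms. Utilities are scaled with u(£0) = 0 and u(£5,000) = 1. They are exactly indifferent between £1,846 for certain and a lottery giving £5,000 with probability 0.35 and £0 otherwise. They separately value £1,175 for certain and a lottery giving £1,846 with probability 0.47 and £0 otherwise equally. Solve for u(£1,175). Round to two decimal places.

0.16

First, u(£1,846) = 0.35·u(£5,000) + 0.65·u(£0) = 0.35.
Chaining: u(£1,175) = 0.47·0.35 + 0.53·0.00 = 0.1645.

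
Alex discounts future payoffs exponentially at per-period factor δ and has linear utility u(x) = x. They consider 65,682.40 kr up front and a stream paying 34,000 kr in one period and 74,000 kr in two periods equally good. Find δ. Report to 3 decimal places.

The stream is worth 34000δ + 74000δ² today, so 34000δ + 74000δ² = 65682.40.
So 74000δ² + 34000δ − 65682.40 = 0.
δ = (−34000 + √(34000² + 4·74000·65682.40)) / (2·74000) = (−34000 + √20597990400.00) / 148000 ≈ 0.740.

δ ≈ 0.740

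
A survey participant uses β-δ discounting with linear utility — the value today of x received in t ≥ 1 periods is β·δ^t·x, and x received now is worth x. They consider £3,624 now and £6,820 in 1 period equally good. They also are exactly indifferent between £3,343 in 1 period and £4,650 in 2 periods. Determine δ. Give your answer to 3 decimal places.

Both payoffs in the second observation are in the future, so β drops out: δ^1·3343 = δ^2·4650 ⇒ δ = 3343/4650 = 0.71892.

δ ≈ 0.719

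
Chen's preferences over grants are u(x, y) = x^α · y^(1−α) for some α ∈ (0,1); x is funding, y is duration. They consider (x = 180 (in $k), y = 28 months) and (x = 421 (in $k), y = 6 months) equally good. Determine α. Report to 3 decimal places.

Set the two utilities equal: 180^α·28^(1−α) = 421^α·6^(1−α).
Rearrange to (180/421)^α = (6/28)^(1−α) and take logs: α·-0.849676 = (1−α)·-1.540445.
With A = -0.849676 and B = -1.540445: α·A = (1−α)·B, so α = B/(A+B) = -1.540445/-2.390121 ≈ 0.645.

α ≈ 0.645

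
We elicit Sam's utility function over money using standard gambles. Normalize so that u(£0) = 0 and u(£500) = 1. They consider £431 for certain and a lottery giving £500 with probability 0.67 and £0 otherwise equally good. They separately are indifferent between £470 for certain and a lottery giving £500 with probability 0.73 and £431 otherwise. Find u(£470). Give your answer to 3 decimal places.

From the first indifference, u(£431) = 0.67·u(£500) + 0.33·u(£0) = 0.67·1 + 0.33·0 = 0.67.
Chaining: u(£470) = 0.73·1.00 + 0.27·0.67 = 0.9109.

0.911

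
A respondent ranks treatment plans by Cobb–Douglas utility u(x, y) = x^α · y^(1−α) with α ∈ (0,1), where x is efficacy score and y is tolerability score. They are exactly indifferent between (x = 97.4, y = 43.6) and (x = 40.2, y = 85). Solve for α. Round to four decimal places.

α ≈ 0.4300

Indifference: 97.4^α · 43.6^(1−α) = 40.2^α · 85^(1−α).
Taking logs: α·ln 97.4 + (1−α)·ln 43.6 = α·ln 40.2 + (1−α)·ln 85, i.e. α·0.8849592 = (1−α)·0.6675941.
With A = 0.8849592 and B = 0.6675941: α·A = (1−α)·B, so α = B/(A+B) = 0.6675941/1.5525533 ≈ 0.4300.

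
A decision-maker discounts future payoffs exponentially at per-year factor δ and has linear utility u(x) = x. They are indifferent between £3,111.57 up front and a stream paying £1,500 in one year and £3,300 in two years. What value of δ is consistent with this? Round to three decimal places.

δ ≈ 0.770

Present value of the stream is 1500·δ + 3300·δ². Indifference gives 1500δ + 3300δ² = 3111.57.
That is, 3300δ² + 1500δ − 3111.57 = 0, a quadratic in δ.
By the quadratic formula (taking the positive root), δ = (−1500 + √43322724.00) / 6600 ≈ 0.770.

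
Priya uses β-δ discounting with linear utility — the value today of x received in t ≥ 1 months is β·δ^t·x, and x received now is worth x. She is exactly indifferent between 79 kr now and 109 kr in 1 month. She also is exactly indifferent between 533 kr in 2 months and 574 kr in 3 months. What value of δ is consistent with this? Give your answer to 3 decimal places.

δ ≈ 0.929

Both payoffs in the second observation are in the future, so β drops out: δ^2·533 = δ^3·574 ⇒ δ = 533/574 = 0.92857.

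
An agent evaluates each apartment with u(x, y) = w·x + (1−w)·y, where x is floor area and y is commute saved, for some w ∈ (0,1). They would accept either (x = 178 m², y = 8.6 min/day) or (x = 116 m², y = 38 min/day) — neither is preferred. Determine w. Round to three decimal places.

w = 0.322

Indifference: w·178 + (1−w)·8.6 = w·116 + (1−w)·38.
Rearranging, 62·w − 29.4·(1−w) = 0.
Hence w = 29.4/(62+29.4) = 29.4/91.4 = 0.322.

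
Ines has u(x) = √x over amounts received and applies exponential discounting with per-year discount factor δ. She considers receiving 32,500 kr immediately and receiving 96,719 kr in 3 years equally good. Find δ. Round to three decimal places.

δ ≈ 0.834

The payoff in 3 years is discounted by δ^3, so u(32500) = δ^3·u(96719) and δ^3 = u(32500)/u(96719).
Since u(x) = √x, δ^3 = √(32500/96719) = 0.57968.
Hence δ = (0.57968)^(1/3) = 0.83380.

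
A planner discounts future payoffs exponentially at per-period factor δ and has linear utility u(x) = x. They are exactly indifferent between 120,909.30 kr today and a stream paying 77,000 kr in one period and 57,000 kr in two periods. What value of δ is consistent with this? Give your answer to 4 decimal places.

Present value of the stream is 77000·δ + 57000·δ². Indifference gives 77000δ + 57000δ² = 120909.30.
Rearranged: 57000δ² + 77000δ − 120909.30 = 0.
δ = (−77000 + √(77000² + 4·57000·120909.30)) / (2·57000) = (−77000 + √33496320400.00) / 114000 ≈ 0.9300.

δ ≈ 0.9300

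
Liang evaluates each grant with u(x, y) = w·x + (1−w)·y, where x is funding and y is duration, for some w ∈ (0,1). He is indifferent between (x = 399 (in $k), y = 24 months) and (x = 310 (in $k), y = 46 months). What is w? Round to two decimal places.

w = 0.20

Equating utilities: w·399 + (1−w)·24 = w·310 + (1−w)·46.
Rearranging, 89·w − 22·(1−w) = 0.
Hence w = 22/(89+22) = 22/111 = 0.20.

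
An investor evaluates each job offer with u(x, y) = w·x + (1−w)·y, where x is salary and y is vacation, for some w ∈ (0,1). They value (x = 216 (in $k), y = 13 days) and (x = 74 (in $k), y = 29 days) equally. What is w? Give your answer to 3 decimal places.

Indifference: w·216 + (1−w)·13 = w·74 + (1−w)·29.
w·(216−74) = (1−w)·(29−13), i.e. w·142 = (1−w)·16.
So w/(1−w) = 16/142 = 0.1127, giving w = 16/(142+16) = 0.101.

w = 0.101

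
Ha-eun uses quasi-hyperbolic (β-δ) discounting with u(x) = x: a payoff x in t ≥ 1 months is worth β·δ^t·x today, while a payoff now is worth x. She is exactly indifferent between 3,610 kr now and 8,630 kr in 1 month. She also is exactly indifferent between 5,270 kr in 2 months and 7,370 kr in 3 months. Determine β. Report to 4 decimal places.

β ≈ 0.5850

The second indifference involves only future payoffs, so β cancels: β·δ^2·5270 = β·δ^3·7370, giving δ = 5270/7370 = 0.71506.
The first indifference: 3610 = β·δ·8630, so β = 3610/(δ·8630) = 3610/(0.71506·8630) ≈ 0.5850.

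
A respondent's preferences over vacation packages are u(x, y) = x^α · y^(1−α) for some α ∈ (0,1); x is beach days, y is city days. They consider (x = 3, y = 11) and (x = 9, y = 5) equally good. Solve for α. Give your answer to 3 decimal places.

α ≈ 0.418

The Cobb–Douglas utilities coincide, so 3^α·11^(1−α) = 9^α·5^(1−α).
(3/9)^α = (5/11)^(1−α); take logs: α·ln(3/9) = (1−α)·ln(5/11), i.e. α·-1.098612 = (1−α)·-0.788457.
Thus α·(-1.887069) = -0.788457, so α = -0.788457/-1.887069 ≈ 0.418.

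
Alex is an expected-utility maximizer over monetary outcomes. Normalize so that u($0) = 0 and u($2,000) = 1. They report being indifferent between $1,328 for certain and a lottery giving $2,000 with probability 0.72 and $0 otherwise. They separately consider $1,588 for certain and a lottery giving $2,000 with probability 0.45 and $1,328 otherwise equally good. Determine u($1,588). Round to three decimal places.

From the first indifference, u($1,328) = 0.72·u($2,000) + 0.28·u($0) = 0.72·1 + 0.28·0 = 0.72.
Chaining: u($1,588) = 0.45·1.00 + 0.55·0.72 = 0.8460.

0.846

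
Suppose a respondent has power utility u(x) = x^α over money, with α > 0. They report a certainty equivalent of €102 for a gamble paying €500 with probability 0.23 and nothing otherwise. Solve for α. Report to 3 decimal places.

The lottery's expected utility is 0.23·u(500) + 0.77·u(0) = 0.23·500^α (since u(0) = 0 for α > 0).
Setting u(102) equal to that: 102^α = 0.23·500^α ⇒ (102/500)^α = 0.23.
Take logs: α = ln 0.23 / ln(102/500) ≈ 0.92454.

α ≈ 0.925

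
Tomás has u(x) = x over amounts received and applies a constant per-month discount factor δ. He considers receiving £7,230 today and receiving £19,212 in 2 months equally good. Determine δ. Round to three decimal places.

δ ≈ 0.613

Equating discounted utilities: u(7230) = δ^2·u(19212) ⇒ δ^2 = u(7230)/u(19212).
With u(x) = x: δ^2 = 7230/19212 = 0.37633.
So δ = 0.37633^(1/2) ≈ 0.613.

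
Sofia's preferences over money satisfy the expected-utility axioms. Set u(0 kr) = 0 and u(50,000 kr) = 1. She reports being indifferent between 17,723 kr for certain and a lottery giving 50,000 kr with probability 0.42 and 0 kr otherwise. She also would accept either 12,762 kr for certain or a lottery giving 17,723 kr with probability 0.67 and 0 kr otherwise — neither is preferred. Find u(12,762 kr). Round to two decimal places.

From the first indifference, u(17,723 kr) = 0.42·u(50,000 kr) + 0.58·u(0 kr) = 0.42·1 + 0.58·0 = 0.42.
Chaining: u(12,762 kr) = 0.67·0.42 + 0.33·0.00 = 0.2814.

0.28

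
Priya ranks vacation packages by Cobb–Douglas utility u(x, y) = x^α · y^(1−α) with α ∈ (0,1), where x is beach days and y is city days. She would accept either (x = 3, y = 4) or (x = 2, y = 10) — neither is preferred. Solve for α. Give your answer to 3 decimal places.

α ≈ 0.693

Indifference: 3^α · 4^(1−α) = 2^α · 10^(1−α).
Taking logs: α·ln 3 + (1−α)·ln 4 = α·ln 2 + (1−α)·ln 10, i.e. α·0.405465 = (1−α)·0.916291.
So α/(1−α) = (0.916291)/(0.405465) = 2.259852, and α = 2.259852/3.259852 ≈ 0.693.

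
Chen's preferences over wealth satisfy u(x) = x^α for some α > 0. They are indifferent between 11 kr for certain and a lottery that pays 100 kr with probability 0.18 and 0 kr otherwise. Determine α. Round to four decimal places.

Since u(0) = 0, the lottery's EU is 0.18·100^α.
Indifference: 11^α = 0.18·100^α, so (11/100)^α = 0.18.
Take logs: α = ln 0.18 / ln(11/100) ≈ 0.776885.

α ≈ 0.7769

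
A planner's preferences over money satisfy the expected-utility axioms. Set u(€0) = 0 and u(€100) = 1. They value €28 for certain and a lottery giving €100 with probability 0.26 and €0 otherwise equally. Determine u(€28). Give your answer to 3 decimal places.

The indifference gives u(€28) = 0.26·u(€100) + 0.74·u(€0) = 0.26·1 + 0.74·0 = 0.26.

0.260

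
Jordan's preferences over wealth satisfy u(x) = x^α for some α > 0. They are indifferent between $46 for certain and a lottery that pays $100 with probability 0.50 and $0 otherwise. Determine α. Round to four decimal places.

Since u(0) = 0, the lottery's EU is 0.50·100^α.
Setting u(46) equal to that: 46^α = 0.50·100^α ⇒ (46/100)^α = 0.50.
α = ln(0.50) / ln(46/100) = -0.6931472/-0.7765288 ≈ 0.8926.

α ≈ 0.8926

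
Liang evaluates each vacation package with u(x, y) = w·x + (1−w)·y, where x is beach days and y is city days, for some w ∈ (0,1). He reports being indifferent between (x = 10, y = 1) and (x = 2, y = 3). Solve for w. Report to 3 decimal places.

u(10,1) = u(2,3) means w·10 + (1−w)·1 = w·2 + (1−w)·3.
Rearranging, 8·w − 2·(1−w) = 0.
So w/(1−w) = 2/8 = 0.2500, giving w = 2/(8+2) = 0.200.

w = 0.200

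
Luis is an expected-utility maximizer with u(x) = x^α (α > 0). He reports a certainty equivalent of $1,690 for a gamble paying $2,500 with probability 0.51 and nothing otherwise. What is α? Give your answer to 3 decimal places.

α ≈ 1.720

The lottery's expected utility is 0.51·u(2500) + 0.49·u(0) = 0.51·2500^α (since u(0) = 0 for α > 0).
Indifference: 1690^α = 0.51·2500^α, so (1690/2500)^α = 0.51.
Taking logs: α·ln(1690/2500) = ln(0.51), so α = -0.673345 / -0.391562 ≈ 1.720.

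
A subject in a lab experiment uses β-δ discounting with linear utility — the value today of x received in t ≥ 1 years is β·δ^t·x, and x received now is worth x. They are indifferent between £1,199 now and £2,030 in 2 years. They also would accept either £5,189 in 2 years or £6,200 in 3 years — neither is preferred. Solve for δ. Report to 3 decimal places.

Both payoffs in the second observation are in the future, so β drops out: δ^2·5189 = δ^3·6200 ⇒ δ = 5189/6200 = 0.83694.

δ ≈ 0.837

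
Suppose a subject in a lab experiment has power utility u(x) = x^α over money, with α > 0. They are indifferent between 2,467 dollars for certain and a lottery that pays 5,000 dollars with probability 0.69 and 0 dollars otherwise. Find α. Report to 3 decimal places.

Since u(0) = 0, the lottery's EU is 0.69·5000^α.
Setting u(2467) equal to that: 2467^α = 0.69·5000^α ⇒ (2467/5000)^α = 0.69.
Taking logs: α·ln(2467/5000) = ln(0.69), so α = -0.371064 / -0.706435 ≈ 0.525.

α ≈ 0.525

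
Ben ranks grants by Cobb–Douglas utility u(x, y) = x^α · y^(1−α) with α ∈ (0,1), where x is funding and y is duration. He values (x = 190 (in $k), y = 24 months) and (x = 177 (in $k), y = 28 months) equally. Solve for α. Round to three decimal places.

α ≈ 0.685

Set the two utilities equal: 190^α·24^(1−α) = 177^α·28^(1−α).
(190/177)^α = (28/24)^(1−α); take logs: α·ln(190/177) = (1−α)·ln(28/24), i.e. α·0.070874 = (1−α)·0.154151.
With A = 0.070874 and B = 0.154151: α·A = (1−α)·B, so α = B/(A+B) = 0.154151/0.225025 ≈ 0.685.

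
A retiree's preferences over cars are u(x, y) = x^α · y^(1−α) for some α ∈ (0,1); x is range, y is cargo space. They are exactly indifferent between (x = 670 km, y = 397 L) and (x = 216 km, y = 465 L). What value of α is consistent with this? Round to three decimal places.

α ≈ 0.123

Set the two utilities equal: 670^α·397^(1−α) = 216^α·465^(1−α).
Taking logs: α·ln 670 + (1−α)·ln 397 = α·ln 216 + (1−α)·ln 465, i.e. α·1.131999 = (1−α)·0.158101.
So α/(1−α) = (0.158101)/(1.131999) = 0.139665, and α = 0.139665/1.139665 ≈ 0.123.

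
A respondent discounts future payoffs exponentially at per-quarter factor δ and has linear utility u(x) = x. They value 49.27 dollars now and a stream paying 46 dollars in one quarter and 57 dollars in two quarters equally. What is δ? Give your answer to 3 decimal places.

Equating present values: 49.27 = 46δ + 57δ².
Rearranged: 57δ² + 46δ − 49.27 = 0.
By the quadratic formula (taking the positive root), δ = (−46 + √13349.56) / 114 ≈ 0.610.

δ ≈ 0.610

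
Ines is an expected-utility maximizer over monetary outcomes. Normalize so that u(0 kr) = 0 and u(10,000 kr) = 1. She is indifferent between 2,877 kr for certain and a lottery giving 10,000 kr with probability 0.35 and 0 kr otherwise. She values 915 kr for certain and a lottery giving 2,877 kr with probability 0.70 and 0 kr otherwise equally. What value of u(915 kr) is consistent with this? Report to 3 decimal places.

From the first indifference, u(2,877 kr) = 0.35·u(10,000 kr) + 0.65·u(0 kr) = 0.35·1 + 0.65·0 = 0.35.
The second indifference gives u(915 kr) = 0.70·u(2,877 kr) + 0.30·u(0 kr) = 0.70·0.35 + 0.30·0.00 = 0.2450.

0.245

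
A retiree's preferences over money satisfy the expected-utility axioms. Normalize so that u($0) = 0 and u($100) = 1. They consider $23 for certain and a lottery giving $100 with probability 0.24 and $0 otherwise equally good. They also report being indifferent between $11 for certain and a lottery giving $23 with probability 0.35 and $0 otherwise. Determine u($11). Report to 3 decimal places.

From the first indifference, u($23) = 0.24·u($100) + 0.76·u($0) = 0.24·1 + 0.76·0 = 0.24.
Chaining: u($11) = 0.35·0.24 + 0.65·0.00 = 0.0840.

0.084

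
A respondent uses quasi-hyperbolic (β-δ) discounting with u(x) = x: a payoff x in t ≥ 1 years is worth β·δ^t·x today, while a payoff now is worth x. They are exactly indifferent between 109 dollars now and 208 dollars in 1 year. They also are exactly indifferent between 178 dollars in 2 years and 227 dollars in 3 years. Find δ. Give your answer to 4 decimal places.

The second indifference involves only future payoffs, so β cancels: β·δ^2·178 = β·δ^3·227, giving δ = 178/227 = 0.78414.

δ ≈ 0.7841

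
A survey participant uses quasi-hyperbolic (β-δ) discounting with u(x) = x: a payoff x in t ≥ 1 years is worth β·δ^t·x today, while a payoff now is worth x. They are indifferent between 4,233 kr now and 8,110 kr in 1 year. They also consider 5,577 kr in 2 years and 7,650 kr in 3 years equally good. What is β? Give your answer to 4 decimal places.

The second indifference involves only future payoffs, so β cancels: β·δ^2·5577 = β·δ^3·7650, giving δ = 5577/7650 = 0.72902.
Substituting δ into 4233 = β·δ·8110: β = 4233/(5912.349) ≈ 0.7160.

β ≈ 0.7160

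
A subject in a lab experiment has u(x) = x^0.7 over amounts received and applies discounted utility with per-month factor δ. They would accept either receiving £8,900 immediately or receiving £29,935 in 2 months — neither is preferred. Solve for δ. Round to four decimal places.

Equating discounted utilities: u(8900) = δ^2·u(29935) ⇒ δ^2 = u(8900)/u(29935).
Since u(x) = x^0.7, δ^2 = (8900/29935)^0.7 = 0.29731^0.7 = 0.42781.
So δ = 0.42781^(1/2) ≈ 0.6541.

δ ≈ 0.6541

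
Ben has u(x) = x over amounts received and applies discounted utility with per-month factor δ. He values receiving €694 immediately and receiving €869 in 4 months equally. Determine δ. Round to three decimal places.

δ ≈ 0.945

Equating discounted utilities: u(694) = δ^4·u(869) ⇒ δ^4 = u(694)/u(869).
With u(x) = x: δ^4 = 694/869 = 0.79862.
Taking the 4th root: δ = 0.79862^(1/4) ≈ 0.945.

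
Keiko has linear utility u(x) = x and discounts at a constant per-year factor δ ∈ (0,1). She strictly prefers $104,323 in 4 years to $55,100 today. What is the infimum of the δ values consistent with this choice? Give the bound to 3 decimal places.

δ > 0.852

Comparing present values: 55100 < δ^4·104323.
Dividing by 104323: δ^4 > 0.52817. Both sides are positive, so the 4th root keeps the direction.
δ > (55100/104323)^(1/4) ≈ 0.852.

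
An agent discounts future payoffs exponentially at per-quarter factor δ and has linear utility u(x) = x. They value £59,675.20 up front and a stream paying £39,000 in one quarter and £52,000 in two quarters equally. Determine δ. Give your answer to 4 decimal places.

δ ≈ 0.7600

The stream is worth 39000δ + 52000δ² today, so 39000δ + 52000δ² = 59675.20.
That is, 52000δ² + 39000δ − 59675.20 = 0, a quadratic in δ.
By the quadratic formula (taking the positive root), δ = (−39000 + √13933441600.00) / 104000 ≈ 0.7600.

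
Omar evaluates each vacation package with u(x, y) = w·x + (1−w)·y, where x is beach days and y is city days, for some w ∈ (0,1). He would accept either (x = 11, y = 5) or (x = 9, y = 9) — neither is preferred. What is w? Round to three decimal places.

w = 0.667

Equating utilities: w·11 + (1−w)·5 = w·9 + (1−w)·9.
w·(11−9) = (1−w)·(9−5), i.e. w·2 = (1−w)·4.
So w/(1−w) = 4/2 = 2.0000, giving w = 4/(2+4) = 0.667.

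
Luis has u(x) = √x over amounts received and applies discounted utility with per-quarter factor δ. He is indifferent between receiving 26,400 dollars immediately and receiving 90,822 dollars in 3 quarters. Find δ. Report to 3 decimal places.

Indifference means u(26400) = δ^3 · u(90822), so δ^3 = u(26400)/u(90822).
With u(x) = √x: δ^3 = √26400/√90822 = √(26400/90822) = 0.53915.
Taking the cube root: δ = 0.53915^(1/3) ≈ 0.814.

δ ≈ 0.814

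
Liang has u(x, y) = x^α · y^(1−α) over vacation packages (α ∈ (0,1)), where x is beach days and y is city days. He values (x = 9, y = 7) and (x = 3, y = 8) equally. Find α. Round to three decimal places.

α ≈ 0.108

The Cobb–Douglas utilities coincide, so 9^α·7^(1−α) = 3^α·8^(1−α).
(9/3)^α = (8/7)^(1−α); take logs: α·ln(9/3) = (1−α)·ln(8/7), i.e. α·1.098612 = (1−α)·0.133531.
So α/(1−α) = (0.133531)/(1.098612) = 0.121545, and α = 0.121545/1.121545 ≈ 0.108.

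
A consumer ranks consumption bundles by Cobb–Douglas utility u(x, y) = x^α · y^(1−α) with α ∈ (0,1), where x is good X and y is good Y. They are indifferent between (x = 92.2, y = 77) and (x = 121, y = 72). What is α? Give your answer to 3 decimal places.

α ≈ 0.198

Set the two utilities equal: 92.2^α·77^(1−α) = 121^α·72^(1−α).
Taking logs: α·ln 92.2 + (1−α)·ln 77 = α·ln 121 + (1−α)·ln 72, i.e. α·-0.271830 = (1−α)·-0.067139.
With A = -0.271830 and B = -0.067139: α·A = (1−α)·B, so α = B/(A+B) = -0.067139/-0.338969 ≈ 0.198.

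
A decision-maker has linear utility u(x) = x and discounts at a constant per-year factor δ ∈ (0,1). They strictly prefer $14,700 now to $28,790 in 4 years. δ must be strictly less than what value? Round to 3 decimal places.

δ < 0.845

Under u(x) = x this choice says 14700 > δ^4·28790.
Dividing by 28790: δ^4 < 0.51059. Both sides are positive, so the 4th root keeps the direction.
δ < (14700/28790)^(1/4) ≈ 0.845.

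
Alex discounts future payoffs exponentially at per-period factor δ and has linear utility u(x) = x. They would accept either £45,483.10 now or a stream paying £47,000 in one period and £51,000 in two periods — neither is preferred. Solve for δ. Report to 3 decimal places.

δ ≈ 0.590

Present value of the stream is 47000·δ + 51000·δ². Indifference gives 47000δ + 51000δ² = 45483.10.
That is, 51000δ² + 47000δ − 45483.10 = 0, a quadratic in δ.
The positive root is δ = [−47000 + √(47000² + 4·51000·45483.10)] / (2·51000) = (−47000 + 107180.000)/102000 ≈ 0.590.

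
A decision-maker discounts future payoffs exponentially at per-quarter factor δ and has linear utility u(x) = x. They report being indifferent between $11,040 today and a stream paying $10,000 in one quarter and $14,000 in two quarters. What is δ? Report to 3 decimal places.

Equating present values: 11040 = 10000δ + 14000δ².
So 14000δ² + 10000δ − 11040 = 0.
δ = (−10000 + √(10000² + 4·14000·11040)) / (2·14000) = (−10000 + √718240000.00) / 28000 ≈ 0.600.

δ ≈ 0.600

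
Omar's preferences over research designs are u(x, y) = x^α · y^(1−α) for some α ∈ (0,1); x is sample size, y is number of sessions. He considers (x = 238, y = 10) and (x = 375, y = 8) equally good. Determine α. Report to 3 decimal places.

Indifference: 238^α · 10^(1−α) = 375^α · 8^(1−α).
(238/375)^α = (8/10)^(1−α); take logs: α·ln(238/375) = (1−α)·ln(8/10), i.e. α·-0.454655 = (1−α)·-0.223144.
With A = -0.454655 and B = -0.223144: α·A = (1−α)·B, so α = B/(A+B) = -0.223144/-0.677799 ≈ 0.329.

α ≈ 0.329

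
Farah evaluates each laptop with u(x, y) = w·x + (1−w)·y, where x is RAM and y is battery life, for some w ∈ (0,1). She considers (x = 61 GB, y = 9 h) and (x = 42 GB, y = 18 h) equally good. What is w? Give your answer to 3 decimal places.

w = 0.321

Indifference: w·61 + (1−w)·9 = w·42 + (1−w)·18.
w·(61−42) = (1−w)·(18−9), i.e. w·19 = (1−w)·9.
Hence w = 9/(19+9) = 9/28 = 0.321.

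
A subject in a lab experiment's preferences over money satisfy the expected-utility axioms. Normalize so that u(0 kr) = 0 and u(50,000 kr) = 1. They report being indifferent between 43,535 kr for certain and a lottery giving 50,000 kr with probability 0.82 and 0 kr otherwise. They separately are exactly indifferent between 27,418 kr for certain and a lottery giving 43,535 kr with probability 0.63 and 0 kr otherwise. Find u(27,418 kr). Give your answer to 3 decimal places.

The first gamble pins u(43,535 kr): it must equal 0.82·1 + 0.18·0 = 0.82.
The second indifference gives u(27,418 kr) = 0.63·u(43,535 kr) + 0.37·u(0 kr) = 0.63·0.82 + 0.37·0.00 = 0.5166.

0.517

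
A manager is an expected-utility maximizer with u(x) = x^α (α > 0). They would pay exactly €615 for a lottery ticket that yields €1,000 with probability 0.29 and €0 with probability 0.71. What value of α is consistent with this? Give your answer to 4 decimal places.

α ≈ 2.5464

EU(lottery) = 0.29·1000^α + 0.71·0 = 0.29·1000^α.
Indifference: 615^α = 0.29·1000^α, so (615/1000)^α = 0.29.
Taking logs: α·ln(615/1000) = ln(0.29), so α = -1.2378744 / -0.4861330 ≈ 2.5464.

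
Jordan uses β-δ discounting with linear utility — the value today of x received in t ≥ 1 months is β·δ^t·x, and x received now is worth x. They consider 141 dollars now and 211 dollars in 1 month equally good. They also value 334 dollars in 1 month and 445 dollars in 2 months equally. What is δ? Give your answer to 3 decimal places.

δ ≈ 0.751

From the later pair, β·δ^1·334 = β·δ^2·445; dividing through, δ = 334/445 = 0.75056.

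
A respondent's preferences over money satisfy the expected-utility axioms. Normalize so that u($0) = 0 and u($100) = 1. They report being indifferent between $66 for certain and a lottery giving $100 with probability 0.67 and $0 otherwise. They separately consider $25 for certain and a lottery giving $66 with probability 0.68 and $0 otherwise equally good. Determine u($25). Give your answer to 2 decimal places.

0.46

First, u($66) = 0.67·u($100) + 0.33·u($0) = 0.67.
Chaining: u($25) = 0.68·0.67 + 0.32·0.00 = 0.4556.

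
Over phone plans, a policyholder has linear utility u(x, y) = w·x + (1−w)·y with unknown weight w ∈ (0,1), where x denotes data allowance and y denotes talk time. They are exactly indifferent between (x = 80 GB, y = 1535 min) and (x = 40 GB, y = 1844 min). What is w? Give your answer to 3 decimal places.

w = 0.885

Indifference: w·80 + (1−w)·1535 = w·40 + (1−w)·1844.
w·(80−40) = (1−w)·(1844−1535), i.e. w·40 = (1−w)·309.
The marginal rate of substitution is 309/40, so w = 309/(40+309) = 0.885.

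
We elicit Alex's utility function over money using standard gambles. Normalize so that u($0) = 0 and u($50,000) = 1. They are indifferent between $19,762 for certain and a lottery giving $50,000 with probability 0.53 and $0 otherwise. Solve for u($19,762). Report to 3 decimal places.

0.530

The indifference gives u($19,762) = 0.53·u($50,000) + 0.47·u($0) = 0.53·1 + 0.47·0 = 0.53.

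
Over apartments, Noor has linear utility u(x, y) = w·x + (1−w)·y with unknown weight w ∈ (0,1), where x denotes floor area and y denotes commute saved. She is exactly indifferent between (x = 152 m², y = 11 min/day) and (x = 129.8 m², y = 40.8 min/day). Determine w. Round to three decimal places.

u(152,11) = u(129.8,40.8) means w·152 + (1−w)·11 = w·129.8 + (1−w)·40.8.
Rearranging, 22.2·w − 29.8·(1−w) = 0.
So w/(1−w) = 29.8/22.2 = 1.3423, giving w = 29.8/(22.2+29.8) = 0.573.

w = 0.573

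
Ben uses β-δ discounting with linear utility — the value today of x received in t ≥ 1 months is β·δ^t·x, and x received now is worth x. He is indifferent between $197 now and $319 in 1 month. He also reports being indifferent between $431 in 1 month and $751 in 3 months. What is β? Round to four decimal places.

The second indifference involves only future payoffs, so β cancels: β·δ^1·431 = β·δ^3·751, giving δ^2 = 431/751 = 0.57390, so δ = 0.75756.
The first indifference: 197 = β·δ·319, so β = 197/(δ·319) = 197/(0.75756·319) ≈ 0.8152.

β ≈ 0.8152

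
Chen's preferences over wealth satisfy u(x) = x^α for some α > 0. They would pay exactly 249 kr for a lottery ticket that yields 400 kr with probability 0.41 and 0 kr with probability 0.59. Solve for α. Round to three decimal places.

The lottery's expected utility is 0.41·u(400) + 0.59·u(0) = 0.41·400^α (since u(0) = 0 for α > 0).
Equating: 249^α = 0.41·400^α, i.e. 0.6225^α = 0.41.
α = ln(0.41) / ln(249/400) = -0.891598/-0.474012 ≈ 1.881.

α ≈ 1.881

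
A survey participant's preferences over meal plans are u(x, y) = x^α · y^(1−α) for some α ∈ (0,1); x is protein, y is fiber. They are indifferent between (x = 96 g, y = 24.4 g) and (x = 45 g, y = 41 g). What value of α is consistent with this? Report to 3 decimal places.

Set the two utilities equal: 96^α·24.4^(1−α) = 45^α·41^(1−α).
(96/45)^α = (41/24.4)^(1−α); take logs: α·ln(96/45) = (1−α)·ln(41/24.4), i.e. α·0.757686 = (1−α)·0.518989.
With A = 0.757686 and B = 0.518989: α·A = (1−α)·B, so α = B/(A+B) = 0.518989/1.276675 ≈ 0.407.

α ≈ 0.407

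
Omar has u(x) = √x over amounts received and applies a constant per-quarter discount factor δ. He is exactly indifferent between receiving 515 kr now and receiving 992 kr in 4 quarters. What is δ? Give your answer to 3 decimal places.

δ ≈ 0.921

The payoff in 4 quarters is discounted by δ^4, so u(515) = δ^4·u(992) and δ^4 = u(515)/u(992).
Since u(x) = √x, δ^4 = √(515/992) = 0.72052.
Hence δ = (0.72052)^(1/4) = 0.92132.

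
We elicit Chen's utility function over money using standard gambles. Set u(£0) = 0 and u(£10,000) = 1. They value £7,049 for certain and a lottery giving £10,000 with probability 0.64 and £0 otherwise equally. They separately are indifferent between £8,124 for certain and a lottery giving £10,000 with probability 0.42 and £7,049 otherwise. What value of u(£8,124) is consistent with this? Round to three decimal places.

First, u(£7,049) = 0.64·u(£10,000) + 0.36·u(£0) = 0.64.
Then u(£8,124) = 0.42·u(£10,000) + 0.58·u(£7,049) = 0.42·1.00 + 0.58·0.64 = 0.7912.

0.791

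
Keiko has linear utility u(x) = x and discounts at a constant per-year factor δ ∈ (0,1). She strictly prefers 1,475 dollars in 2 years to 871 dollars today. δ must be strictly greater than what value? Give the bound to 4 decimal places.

δ > 0.7684

The preference means 871 < δ^2·1475.
Hence δ^2 > 871/1475 = 0.59051, and x ↦ x^(1/2) is increasing on (0,∞).
δ > (871/1475)^(1/2) ≈ 0.7684.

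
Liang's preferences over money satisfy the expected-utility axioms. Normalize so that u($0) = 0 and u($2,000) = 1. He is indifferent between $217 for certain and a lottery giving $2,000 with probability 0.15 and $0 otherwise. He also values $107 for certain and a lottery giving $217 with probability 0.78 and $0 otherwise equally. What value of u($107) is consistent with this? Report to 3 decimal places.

The first gamble pins u($217): it must equal 0.15·1 + 0.85·0 = 0.15.
Then u($107) = 0.78·u($217) + 0.22·u($0) = 0.78·0.15 + 0.22·0.00 = 0.1170.

0.117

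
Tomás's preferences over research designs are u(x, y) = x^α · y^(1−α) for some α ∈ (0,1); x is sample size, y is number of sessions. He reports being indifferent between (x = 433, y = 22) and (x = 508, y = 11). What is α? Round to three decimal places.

α ≈ 0.813

Set the two utilities equal: 433^α·22^(1−α) = 508^α·11^(1−α).
Rearrange to (433/508)^α = (11/22)^(1−α) and take logs: α·-0.159744 = (1−α)·-0.693147.
So α/(1−α) = (-0.693147)/(-0.159744) = 4.339111, and α = 4.339111/5.339111 ≈ 0.813.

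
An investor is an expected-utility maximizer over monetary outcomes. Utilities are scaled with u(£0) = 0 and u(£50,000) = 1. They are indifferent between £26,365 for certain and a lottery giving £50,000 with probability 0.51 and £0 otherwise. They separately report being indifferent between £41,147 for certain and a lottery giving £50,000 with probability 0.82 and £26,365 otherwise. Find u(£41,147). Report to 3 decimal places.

First, u(£26,365) = 0.51·u(£50,000) + 0.49·u(£0) = 0.51.
Chaining: u(£41,147) = 0.82·1.00 + 0.18·0.51 = 0.9118.

0.912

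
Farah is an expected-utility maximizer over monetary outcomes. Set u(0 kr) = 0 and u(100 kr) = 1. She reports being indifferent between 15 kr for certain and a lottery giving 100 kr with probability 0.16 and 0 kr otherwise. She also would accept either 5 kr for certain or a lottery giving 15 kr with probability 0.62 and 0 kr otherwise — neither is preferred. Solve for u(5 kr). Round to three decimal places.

The first gamble pins u(15 kr): it must equal 0.16·1 + 0.84·0 = 0.16.
Chaining: u(5 kr) = 0.62·0.16 + 0.38·0.00 = 0.0992.

0.099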